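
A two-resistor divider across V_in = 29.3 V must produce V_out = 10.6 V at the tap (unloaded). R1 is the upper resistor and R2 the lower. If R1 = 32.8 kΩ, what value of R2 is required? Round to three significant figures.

V_out/V_in = R2/(R1+R2) = 0.3618.
So R2 = R1 · V_out/(V_in − V_out) = 32.8 × 10.6/(29.3 − 10.6) = 32.8 × 0.5668 = 18.59 kΩ.

R2 ≈ 18.6 kΩ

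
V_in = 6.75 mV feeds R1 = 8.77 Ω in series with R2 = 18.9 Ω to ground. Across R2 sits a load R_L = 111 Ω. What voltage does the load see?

First combine the lower leg with the load: R2 ‖ R_L = 16.15 Ω.
Now apply the divider: V_out = 6.75 × 0.6481 = 4.375 mV.

V_out ≈ 4.37 mV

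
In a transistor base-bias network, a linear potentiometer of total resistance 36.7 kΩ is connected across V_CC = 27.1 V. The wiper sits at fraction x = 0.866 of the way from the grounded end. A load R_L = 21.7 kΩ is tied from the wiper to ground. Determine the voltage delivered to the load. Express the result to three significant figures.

Lower segment x·R_p = 31.78 kΩ; upper segment (1−x)·R_p = 4.918 kΩ.
Lower segment in parallel with the load: 31.78 ‖ 21.7 = 12.90 kΩ.
Loaded-divider output: V_out = 27.1 × 0.7239 = 19.62 V.

V_out ≈ 19.6 V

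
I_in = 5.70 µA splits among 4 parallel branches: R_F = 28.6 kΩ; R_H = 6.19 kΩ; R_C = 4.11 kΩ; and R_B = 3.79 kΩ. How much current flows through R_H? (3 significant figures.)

Total conductance ΣG = 1/28.6 + 1/6.19 + 1/4.11 + 1/3.79 = 0.7037 (units of 1/kΩ).
Current divider: I(R_H) = I_in · G_k/ΣG = 5.70 × (0.1616/0.7037) = 5.70 × 0.2296 = 1.309 µA.

I ≈ 1.31 µA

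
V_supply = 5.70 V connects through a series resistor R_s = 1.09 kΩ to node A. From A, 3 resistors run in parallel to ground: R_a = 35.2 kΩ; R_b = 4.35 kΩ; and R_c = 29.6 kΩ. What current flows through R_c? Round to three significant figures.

I ≈ 0.146 mA

Parallel bank: R_p = 1/(1/35.2 + 1/4.35 + 1/29.6) = 3.424 kΩ.
V_A by voltage divider: V_A = 5.70 × 3.424/(1.09 + 3.424) = 4.324 V.
I(R_c) = V_A / R_c = 4.324/29.6 = 0.1461 mA.
(Check via current divider: I_total = 1.263 mA; share G_k/ΣG = 0.1157 → same result.)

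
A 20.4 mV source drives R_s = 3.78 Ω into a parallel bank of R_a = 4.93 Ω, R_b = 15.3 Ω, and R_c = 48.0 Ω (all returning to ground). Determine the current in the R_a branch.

Combine the parallel branches: R_p = (1/4.93 + 1/15.3 + 1/48.0)⁻¹ = 3.460 Ω.
V_A by voltage divider: V_A = 20.4 × 3.460/(3.78 + 3.460) = 9.749 mV.
I(R_a) = V_A / R_a = 9.749/4.93 = 1.977 mA.
(Check via current divider: I_total = 2.818 mA; share G_k/ΣG = 0.7018 → same result.)

I ≈ 1.98 mA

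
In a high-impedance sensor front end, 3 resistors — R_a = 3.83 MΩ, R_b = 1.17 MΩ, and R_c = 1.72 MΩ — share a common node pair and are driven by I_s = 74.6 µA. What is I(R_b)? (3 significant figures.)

ΣG = 1/3.83 + 1/1.17 + 1/1.72 = 1.697.
Current divider: I(R_b) = I_s · G_k/ΣG = 74.6 × (0.8547/1.697) = 74.6 × 0.5036 = 37.57 µA.

I ≈ 37.6 µA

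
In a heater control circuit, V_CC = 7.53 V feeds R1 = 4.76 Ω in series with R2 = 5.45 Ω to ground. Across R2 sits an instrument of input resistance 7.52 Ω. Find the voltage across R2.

V_out ≈ 3.00 V

R2 ‖ R_L = (5.45 × 7.52)/(5.45 + 7.52) = 3.160 Ω.
Then V_out = V_CC · R2'/(R1 + R2') = 7.53 × 3.160/7.920 = 3.004 V.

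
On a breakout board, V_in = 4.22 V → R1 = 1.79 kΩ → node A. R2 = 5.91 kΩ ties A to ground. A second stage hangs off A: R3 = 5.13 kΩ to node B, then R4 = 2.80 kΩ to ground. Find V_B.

The second stage (R3 + R4 = 7.930 kΩ) loads node A in parallel with R2.
R2 ‖ (R3+R4) = 3.386 kΩ.
V_A = 4.22 × 3.386/(1.79 + 3.386) = 2.761 V.
Stage 2 is unloaded, so V_B = V_A · R4/(R3+R4) = 2.761 × 2.80/7.930 = 0.9748 V.

V_B ≈ 0.975 V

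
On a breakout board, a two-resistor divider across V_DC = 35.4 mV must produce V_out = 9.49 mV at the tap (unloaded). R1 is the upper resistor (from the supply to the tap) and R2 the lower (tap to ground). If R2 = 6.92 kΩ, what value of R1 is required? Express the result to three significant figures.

V_out/V_DC = R2/(R1+R2) = 0.2681.
So R1 = R2 · (V_DC/V_out − 1) = 6.92 × (35.4/9.49 − 1) = 6.92 × 2.730 = 18.89 kΩ.

R1 ≈ 18.9 kΩ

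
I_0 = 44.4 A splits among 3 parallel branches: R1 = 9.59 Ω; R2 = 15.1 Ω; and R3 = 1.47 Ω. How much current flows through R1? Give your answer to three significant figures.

I ≈ 5.44 A

Total conductance ΣG = 1/9.59 + 1/15.1 + 1/1.47 = 0.8508 (units of 1/Ω).
By the current-divider rule, I = I_0 · G_k/ΣG = 44.4 × 0.1226 = 5.442 A.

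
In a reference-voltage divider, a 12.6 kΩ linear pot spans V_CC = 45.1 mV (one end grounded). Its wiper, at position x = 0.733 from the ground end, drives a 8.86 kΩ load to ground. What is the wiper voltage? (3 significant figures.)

V_out ≈ 25.9 mV

Split the track: R_lower = x·R_p = 9.236 kΩ, R_upper = (1−x)·R_p = 3.364 kΩ.
(x·R_p) ‖ R_L = 4.522 kΩ.
Then V_out = V_CC · 4.522/(3.364 + 4.522) = 25.86 mV.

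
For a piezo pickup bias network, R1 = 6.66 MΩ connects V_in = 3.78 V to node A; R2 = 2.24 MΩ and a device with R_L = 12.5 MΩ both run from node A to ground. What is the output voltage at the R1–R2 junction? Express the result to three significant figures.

V_out ≈ 0.839 V

The load sits in parallel with R2, giving an effective lower resistance R2' = R2·R_L/(R2+R_L) = 1.900 MΩ.
Then V_out = V_in · R2'/(R1 + R2') = 3.78 × 1.900/8.560 = 0.8389 V.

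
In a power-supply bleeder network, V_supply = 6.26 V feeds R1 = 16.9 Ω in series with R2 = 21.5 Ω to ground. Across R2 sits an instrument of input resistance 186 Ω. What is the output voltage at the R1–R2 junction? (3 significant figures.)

The load sits in parallel with R2, giving an effective lower resistance R2' = R2·R_L/(R2+R_L) = 19.27 Ω.
Voltage divider with the loaded lower leg: V_out = 6.26 × 19.27/(16.9 + 19.27) = 6.26 × 0.5328 = 3.335 V.

V_out ≈ 3.34 V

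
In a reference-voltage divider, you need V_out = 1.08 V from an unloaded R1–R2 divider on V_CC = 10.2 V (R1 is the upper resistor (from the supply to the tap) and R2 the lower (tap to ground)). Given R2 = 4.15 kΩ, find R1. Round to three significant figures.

R1 ≈ 35.0 kΩ

The divider ratio is R2/(R1+R2) = 1.08/10.2 = 0.1059.
R1 = R2·(1/k − 1) = 4.15 × 8.444 = 35.04 kΩ.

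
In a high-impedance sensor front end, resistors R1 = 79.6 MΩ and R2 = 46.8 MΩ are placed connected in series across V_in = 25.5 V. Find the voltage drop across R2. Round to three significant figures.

Total series resistance ΣR = 79.6 + 46.8 = 126.4 MΩ.
By the voltage-divider rule, V = 25.5 × 46.80/126.4 = 9.441 V.

V ≈ 9.44 V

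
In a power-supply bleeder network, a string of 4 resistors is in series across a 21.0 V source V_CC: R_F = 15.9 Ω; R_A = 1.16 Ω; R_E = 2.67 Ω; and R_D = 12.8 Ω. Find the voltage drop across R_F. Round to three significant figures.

Total series resistance ΣR = 15.9 + 1.16 + 2.67 + 12.8 = 32.53 Ω.
By the voltage-divider rule, V = 21.0 × 15.90/32.53 = 10.26 V.

V ≈ 10.3 V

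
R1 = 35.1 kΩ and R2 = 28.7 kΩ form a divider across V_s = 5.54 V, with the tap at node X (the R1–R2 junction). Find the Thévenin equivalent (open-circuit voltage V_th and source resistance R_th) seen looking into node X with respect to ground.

With X open, the divider is unloaded: V_th = 5.54 × 28.7/63.80 = 2.492 V.
With V_s suppressed (replaced by a short), R_th = R1 ‖ R2 = (35.10 × 28.7)/(35.10 + 28.7) = 15.79 kΩ.

V_th ≈ 2.49 V, R_th ≈ 15.8 kΩ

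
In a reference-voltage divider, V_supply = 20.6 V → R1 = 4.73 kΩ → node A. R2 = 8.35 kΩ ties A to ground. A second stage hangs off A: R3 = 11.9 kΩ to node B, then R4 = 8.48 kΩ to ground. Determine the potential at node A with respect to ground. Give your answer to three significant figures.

Looking into the second stage from A: R3 + R4 = 20.38 kΩ appears in parallel with R2.
Effective lower resistance at A: R2 ‖ 20.38 = 5.923 kΩ.
V_A = 20.6 × 5.923/(4.73 + 5.923) = 11.45 V.

V_A ≈ 11.5 V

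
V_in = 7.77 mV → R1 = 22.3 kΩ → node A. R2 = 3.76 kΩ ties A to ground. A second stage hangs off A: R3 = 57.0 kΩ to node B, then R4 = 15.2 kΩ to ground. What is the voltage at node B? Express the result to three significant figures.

V_B ≈ 0.226 mV

The second stage (R3 + R4 = 72.20 kΩ) loads node A in parallel with R2.
Effective lower resistance at A: R2 ‖ 72.20 = 3.574 kΩ.
First divider: V_A = V_in · 3.574/(22.3 + 3.574) = 1.073 mV.
V_B = V_A × 0.2105 = 0.2259 mV.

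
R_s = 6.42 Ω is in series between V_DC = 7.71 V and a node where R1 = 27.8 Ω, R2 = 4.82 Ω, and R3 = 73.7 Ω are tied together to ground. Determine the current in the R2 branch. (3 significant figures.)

Equivalent of the parallel group: R_p = 3.891 Ω.
V_A = 7.71 × 3.891/10.31 = 2.909 V.
I(R2) = V_A / R2 = 2.909/4.82 = 0.6036 A.

I ≈ 0.604 A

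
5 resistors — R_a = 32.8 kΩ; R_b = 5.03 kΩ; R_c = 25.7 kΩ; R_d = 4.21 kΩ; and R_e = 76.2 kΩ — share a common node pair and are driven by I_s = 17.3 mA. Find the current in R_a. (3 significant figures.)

ΣG = 1/32.8 + 1/5.03 + 1/25.7 + 1/4.21 + 1/76.2 = 0.5189.
By the current-divider rule, I = I_s · G_k/ΣG = 17.3 × 0.05876 = 1.017 mA.

I ≈ 1.02 mA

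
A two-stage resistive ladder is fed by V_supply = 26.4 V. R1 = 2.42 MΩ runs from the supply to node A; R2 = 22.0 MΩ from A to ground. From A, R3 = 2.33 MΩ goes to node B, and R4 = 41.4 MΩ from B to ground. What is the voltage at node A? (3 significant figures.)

V_A ≈ 22.7 V

Looking into the second stage from A: R3 + R4 = 43.73 MΩ appears in parallel with R2.
Effective lower resistance at A: R2 ‖ 43.73 = 14.64 MΩ.
V_A = 26.4 × 14.64/(2.42 + 14.64) = 22.65 V.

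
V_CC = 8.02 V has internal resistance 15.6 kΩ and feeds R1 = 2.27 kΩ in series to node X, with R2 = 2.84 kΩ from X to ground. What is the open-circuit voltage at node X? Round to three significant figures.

R1' = 15.6 + 2.27 = 17.87 kΩ (source resistance + R1).
With X open, the divider is unloaded: V_th = 8.02 × 2.84/20.71 = 1.100 V.

V_th ≈ 1.10 V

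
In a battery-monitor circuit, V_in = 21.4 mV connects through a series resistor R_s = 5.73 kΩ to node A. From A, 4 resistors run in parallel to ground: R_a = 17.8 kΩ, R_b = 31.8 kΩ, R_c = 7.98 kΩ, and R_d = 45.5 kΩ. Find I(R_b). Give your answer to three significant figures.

Equivalent of the parallel group: R_p = 4.257 kΩ.
Node voltage V_A = V_in · R_p/(R_s + R_p) = 21.4 × 0.4262 = 9.122 mV.
Branch current I = V_A/R_b = 9.122/31.8 = 0.2868 µA.

I ≈ 0.287 µA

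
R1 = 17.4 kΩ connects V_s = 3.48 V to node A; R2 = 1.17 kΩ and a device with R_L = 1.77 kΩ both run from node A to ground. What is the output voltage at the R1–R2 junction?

V_out ≈ 0.135 V

R2 ‖ R_L = (1.17 × 1.77)/(1.17 + 1.77) = 0.7044 kΩ.
Now apply the divider: V_out = 3.48 × 0.03891 = 0.1354 V.
(Unloaded it would be 0.219 V; the load pulls it down.)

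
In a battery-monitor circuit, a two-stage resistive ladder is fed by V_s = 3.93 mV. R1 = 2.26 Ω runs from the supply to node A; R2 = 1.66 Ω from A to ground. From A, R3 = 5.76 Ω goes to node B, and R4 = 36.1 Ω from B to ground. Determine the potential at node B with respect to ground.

Node A sees R2 in parallel with the series input of stage 2, R3 + R4 = 41.86 Ω.
R2 ‖ (R3+R4) = 1.597 Ω.
So V_A = 3.93 × 0.4140 = 1.627 mV.
Then the unloaded second divider: V_B = V_A × R4/(R3+R4) = 1.627 × 0.8624 = 1.403 mV.

V_B ≈ 1.40 mV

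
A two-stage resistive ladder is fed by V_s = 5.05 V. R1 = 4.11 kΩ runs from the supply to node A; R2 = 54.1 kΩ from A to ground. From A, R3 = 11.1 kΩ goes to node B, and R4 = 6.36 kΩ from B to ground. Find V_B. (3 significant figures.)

The second stage (R3 + R4 = 17.46 kΩ) loads node A in parallel with R2.
R2 ‖ (R3+R4) = 13.20 kΩ.
V_A = 5.05 × 13.20/(4.11 + 13.20) = 3.851 V.
V_B = V_A × 0.3643 = 1.403 V.

V_B ≈ 1.40 V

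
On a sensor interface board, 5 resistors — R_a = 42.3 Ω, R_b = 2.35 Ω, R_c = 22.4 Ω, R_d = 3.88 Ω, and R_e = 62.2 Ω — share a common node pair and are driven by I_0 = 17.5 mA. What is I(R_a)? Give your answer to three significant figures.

ΣG = 1/42.3 + 1/2.35 + 1/22.4 + 1/3.88 + 1/62.2 = 0.7676.
R_a takes the fraction G_k/ΣG = 0.02364/0.7676 = 0.03080, so I = 17.5 × 0.03080 = 0.5390 mA.

I ≈ 0.539 mA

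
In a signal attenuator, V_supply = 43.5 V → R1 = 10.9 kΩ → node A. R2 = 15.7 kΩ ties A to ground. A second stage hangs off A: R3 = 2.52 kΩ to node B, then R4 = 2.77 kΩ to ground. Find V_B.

Node A sees R2 in parallel with the series input of stage 2, R3 + R4 = 5.290 kΩ.
R2 ‖ (R3+R4) = 3.957 kΩ.
First divider: V_A = V_supply · 3.957/(10.9 + 3.957) = 11.59 V.
Then the unloaded second divider: V_B = V_A × R4/(R3+R4) = 11.59 × 0.5236 = 6.066 V.

V_B ≈ 6.07 V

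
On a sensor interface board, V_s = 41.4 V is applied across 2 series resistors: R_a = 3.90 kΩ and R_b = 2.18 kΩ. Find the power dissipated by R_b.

P ≈ 101 mW

ΣR = 6.080 kΩ → I = 41.4/6.080 = 6.809 mA.
P = I²R = 46.37 × 2.18 = 101.1 mW.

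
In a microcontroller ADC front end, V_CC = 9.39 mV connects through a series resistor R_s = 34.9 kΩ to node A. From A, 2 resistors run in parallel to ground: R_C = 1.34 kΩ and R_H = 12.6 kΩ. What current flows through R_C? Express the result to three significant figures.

I ≈ 0.235 µA

Parallel bank: R_p = 1/(1/1.34 + 1/12.6) = 1.211 kΩ.
Node voltage V_A = V_CC · R_p/(R_s + R_p) = 9.39 × 0.03354 = 0.3149 mV.
Branch current I = V_A/R_C = 0.3149/1.34 = 0.2350 µA.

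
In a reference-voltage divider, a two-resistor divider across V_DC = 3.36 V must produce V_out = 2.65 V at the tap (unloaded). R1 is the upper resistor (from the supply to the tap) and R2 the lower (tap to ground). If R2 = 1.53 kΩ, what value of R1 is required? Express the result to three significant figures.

V_out/V_DC = R2/(R1+R2) = 0.7887.
R1 = R2·(1/k − 1) = 1.53 × 0.2679 = 0.4099 kΩ.

R1 ≈ 0.410 kΩ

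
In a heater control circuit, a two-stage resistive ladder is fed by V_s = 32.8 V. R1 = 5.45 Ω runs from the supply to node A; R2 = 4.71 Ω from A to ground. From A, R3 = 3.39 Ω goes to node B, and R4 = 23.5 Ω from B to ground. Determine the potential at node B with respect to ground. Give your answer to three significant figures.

V_B ≈ 12.1 V

Node A sees R2 in parallel with the series input of stage 2, R3 + R4 = 26.89 Ω.
Effective lower resistance at A: R2 ‖ 26.89 = 4.008 Ω.
So V_A = 32.8 × 0.4238 = 13.90 V.
Then the unloaded second divider: V_B = V_A × R4/(R3+R4) = 13.90 × 0.8739 = 12.15 V.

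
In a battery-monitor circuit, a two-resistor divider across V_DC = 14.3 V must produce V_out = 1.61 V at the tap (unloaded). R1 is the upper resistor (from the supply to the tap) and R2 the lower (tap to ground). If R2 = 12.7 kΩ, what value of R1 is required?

R1 ≈ 100 kΩ

The divider ratio is R2/(R1+R2) = 1.61/14.3 = 0.1126.
So R1 = R2 · (V_DC/V_out − 1) = 12.7 × (14.3/1.61 − 1) = 12.7 × 7.882 = 100.1 kΩ.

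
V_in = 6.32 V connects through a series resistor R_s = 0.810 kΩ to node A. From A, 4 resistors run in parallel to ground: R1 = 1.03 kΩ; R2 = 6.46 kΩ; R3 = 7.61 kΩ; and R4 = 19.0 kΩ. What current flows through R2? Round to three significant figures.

I ≈ 0.475 mA

Parallel bank: R_p = 1/(1/1.03 + 1/6.46 + 1/7.61 + 1/19.0) = 0.7635 kΩ.
V_A by voltage divider: V_A = 6.32 × 0.7635/(0.810 + 0.7635) = 3.067 V.
I(R2) = V_A / R2 = 3.067/6.46 = 0.4747 mA.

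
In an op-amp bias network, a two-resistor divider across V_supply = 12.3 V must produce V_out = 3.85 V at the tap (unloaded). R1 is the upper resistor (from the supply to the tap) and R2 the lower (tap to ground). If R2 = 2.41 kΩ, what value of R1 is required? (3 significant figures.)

R1 ≈ 5.29 kΩ

Required fraction k = V_out/V_supply = 0.3130.
Rearranging, R1 = R2·(1−k)/k = 2.41 × 2.195 = 5.289 kΩ.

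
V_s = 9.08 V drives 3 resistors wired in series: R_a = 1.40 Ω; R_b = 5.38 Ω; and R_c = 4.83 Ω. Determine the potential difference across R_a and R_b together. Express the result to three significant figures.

ΣR = 1.40 + 5.38 + 4.83 = 11.61 Ω.
R_{R_a..R_b} = 1.40 + 5.38 = 6.780 Ω.
V = V_s · R/ΣR = 9.08 × 0.5840 = 5.303 V.

V ≈ 5.30 V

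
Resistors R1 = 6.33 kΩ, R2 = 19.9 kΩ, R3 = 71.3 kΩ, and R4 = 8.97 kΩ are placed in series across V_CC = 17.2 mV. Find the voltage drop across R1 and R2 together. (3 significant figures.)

V ≈ 4.24 mV

Total series resistance ΣR = 6.33 + 19.9 + 71.3 + 8.97 = 106.5 kΩ.
R_{R1..R2} = 6.33 + 19.9 = 26.23 kΩ.
Voltage divider: V = V_CC · (26.23 / 106.5) = 17.2 × 0.2463 = 4.236 mV.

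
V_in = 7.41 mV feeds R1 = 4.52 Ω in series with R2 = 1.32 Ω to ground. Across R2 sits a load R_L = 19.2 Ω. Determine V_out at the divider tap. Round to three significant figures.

The load sits in parallel with R2, giving an effective lower resistance R2' = R2·R_L/(R2+R_L) = 1.235 Ω.
Now apply the divider: V_out = 7.41 × 0.2146 = 1.590 mV.

V_out ≈ 1.59 mV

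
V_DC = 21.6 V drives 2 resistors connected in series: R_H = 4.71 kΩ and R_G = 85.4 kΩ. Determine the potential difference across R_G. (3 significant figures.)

V ≈ 20.5 V

Total series resistance ΣR = 4.71 + 85.4 = 90.11 kΩ.
By the voltage-divider rule, V = 21.6 × 85.40/90.11 = 20.47 V.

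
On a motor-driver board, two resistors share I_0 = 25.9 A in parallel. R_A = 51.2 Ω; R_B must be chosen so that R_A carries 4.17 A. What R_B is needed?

Two-branch current divider: I_A = I_0 · R_B/(R_A + R_B).
With f = 0.1610, R_B = R_A · f/(1−f) = 51.2 × 0.1919 = 9.825 Ω.

R_B ≈ 9.83 Ω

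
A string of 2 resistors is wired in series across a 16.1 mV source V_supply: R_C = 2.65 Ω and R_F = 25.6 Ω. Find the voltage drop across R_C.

ΣR = 2.65 + 25.6 = 28.25 Ω.
By the voltage-divider rule, V = 16.1 × 2.650/28.25 = 1.510 mV.

V ≈ 1.51 mV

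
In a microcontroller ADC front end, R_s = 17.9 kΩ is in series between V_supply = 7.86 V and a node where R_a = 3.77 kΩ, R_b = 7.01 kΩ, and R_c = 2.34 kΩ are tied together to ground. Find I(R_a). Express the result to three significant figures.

I ≈ 0.131 mA

Parallel bank: R_p = 1/(1/3.77 + 1/7.01 + 1/2.34) = 1.197 kΩ.
Node voltage V_A = V_supply · R_p/(R_s + R_p) = 7.86 × 0.06269 = 0.4928 V.
I(R_a) = V_A / R_a = 0.4928/3.77 = 0.1307 mA.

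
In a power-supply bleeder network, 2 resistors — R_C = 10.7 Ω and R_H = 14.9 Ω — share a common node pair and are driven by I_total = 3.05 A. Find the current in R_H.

I ≈ 1.27 A

With just two branches, the current splits inversely with resistance.
I(R_H) = 3.05 × 10.7/(10.7 + 14.9) = 3.05 × 0.4180 = 1.275 A.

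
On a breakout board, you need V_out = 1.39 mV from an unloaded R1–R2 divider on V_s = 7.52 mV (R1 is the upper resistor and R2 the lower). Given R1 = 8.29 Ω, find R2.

The divider ratio is R2/(R1+R2) = 1.39/7.52 = 0.1848.
R2 = R1 · 0.1848/(1 − 0.1848) = 1.880 Ω.

R2 ≈ 1.88 Ω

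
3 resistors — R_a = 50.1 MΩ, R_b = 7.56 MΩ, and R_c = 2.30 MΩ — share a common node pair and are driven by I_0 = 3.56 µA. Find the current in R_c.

Total conductance ΣG = 1/50.1 + 1/7.56 + 1/2.30 = 0.5870 (units of 1/MΩ).
Current divider: I(R_c) = I_0 · G_k/ΣG = 3.56 × (0.4348/0.5870) = 3.56 × 0.7407 = 2.637 µA.

I ≈ 2.64 µA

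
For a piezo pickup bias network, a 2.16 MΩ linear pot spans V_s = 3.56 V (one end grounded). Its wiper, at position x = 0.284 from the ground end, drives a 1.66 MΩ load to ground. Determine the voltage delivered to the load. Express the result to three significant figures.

The pot divides into 1.547 MΩ above the wiper and 0.6134 MΩ below.
(x·R_p) ‖ R_L = 0.4479 MΩ.
Loaded-divider output: V_out = 3.56 × 0.2246 = 0.7995 V.

V_out ≈ 0.799 V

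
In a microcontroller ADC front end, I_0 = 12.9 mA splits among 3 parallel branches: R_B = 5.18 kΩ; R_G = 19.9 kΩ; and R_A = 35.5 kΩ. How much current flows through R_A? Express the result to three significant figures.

I ≈ 1.34 mA

Conductances: ΣG = 1/5.18 + 1/19.9 + 1/35.5 = 0.2715 (1/kΩ).
By the current-divider rule, I = I_0 · G_k/ΣG = 12.9 × 0.1038 = 1.339 mA.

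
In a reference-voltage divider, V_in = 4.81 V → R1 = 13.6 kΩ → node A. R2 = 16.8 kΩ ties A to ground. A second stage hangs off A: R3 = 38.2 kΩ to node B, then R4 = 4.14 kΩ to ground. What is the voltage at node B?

Looking into the second stage from A: R3 + R4 = 42.34 kΩ appears in parallel with R2.
R2 ‖ (R3+R4) = 12.03 kΩ.
So V_A = 4.81 × 0.4693 = 2.257 V.
Then the unloaded second divider: V_B = V_A × R4/(R3+R4) = 2.257 × 0.09778 = 0.2207 V.

V_B ≈ 0.221 V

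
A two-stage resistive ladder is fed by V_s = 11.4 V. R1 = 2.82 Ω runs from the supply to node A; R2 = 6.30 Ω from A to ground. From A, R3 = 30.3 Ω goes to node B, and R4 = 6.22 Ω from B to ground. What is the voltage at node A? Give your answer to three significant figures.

Node A sees R2 in parallel with the series input of stage 2, R3 + R4 = 36.52 Ω.
Effective lower resistance at A: R2 ‖ 36.52 = 5.373 Ω.
So V_A = 11.4 × 0.6558 = 7.476 V.

V_A ≈ 7.48 V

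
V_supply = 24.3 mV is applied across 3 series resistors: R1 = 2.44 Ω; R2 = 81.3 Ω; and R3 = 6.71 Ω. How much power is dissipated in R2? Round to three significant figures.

ΣR = 90.45 Ω → I = 24.3/90.45 = 0.2687 mA.
P(R2) = I²·R2 = (0.2687)² × 81.3 = 5.868 µW.

P ≈ 5.87 µW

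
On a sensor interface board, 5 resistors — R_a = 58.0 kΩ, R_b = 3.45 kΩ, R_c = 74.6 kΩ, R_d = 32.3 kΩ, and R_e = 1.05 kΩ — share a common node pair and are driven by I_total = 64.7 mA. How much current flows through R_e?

Conductances: ΣG = 1/58.0 + 1/3.45 + 1/74.6 + 1/32.3 + 1/1.05 = 1.304 (1/kΩ).
R_e takes the fraction G_k/ΣG = 0.9524/1.304 = 0.7304, so I = 64.7 × 0.7304 = 47.26 mA.

I ≈ 47.3 mA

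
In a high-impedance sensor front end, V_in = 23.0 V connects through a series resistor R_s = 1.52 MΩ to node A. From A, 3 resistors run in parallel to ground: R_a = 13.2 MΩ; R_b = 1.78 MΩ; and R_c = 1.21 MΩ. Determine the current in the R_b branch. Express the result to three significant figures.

Equivalent of the parallel group: R_p = 0.6831 MΩ.
V_A by voltage divider: V_A = 23.0 × 0.6831/(1.52 + 0.6831) = 7.131 V.
Branch current I = V_A/R_b = 7.131/1.78 = 4.006 µA.

I ≈ 4.01 µA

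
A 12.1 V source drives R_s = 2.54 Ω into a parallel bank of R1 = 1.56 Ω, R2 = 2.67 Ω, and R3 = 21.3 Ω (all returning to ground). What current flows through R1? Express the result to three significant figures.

I ≈ 2.10 A

Combine the parallel branches: R_p = (1/1.56 + 1/2.67 + 1/21.3)⁻¹ = 0.9412 Ω.
V_A by voltage divider: V_A = 12.1 × 0.9412/(2.54 + 0.9412) = 3.271 V.
I(R1) = V_A / R1 = 3.271/1.56 = 2.097 A.
(Equivalently: I_total = 3.476 A, then current-divider fraction G_k/ΣG = 0.6033.)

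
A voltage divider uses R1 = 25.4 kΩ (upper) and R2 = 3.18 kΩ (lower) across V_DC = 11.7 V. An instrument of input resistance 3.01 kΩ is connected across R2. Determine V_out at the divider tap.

V_out ≈ 0.671 V

The load sits in parallel with R2, giving an effective lower resistance R2' = R2·R_L/(R2+R_L) = 1.546 kΩ.
Voltage divider with the loaded lower leg: V_out = 11.7 × 1.546/(25.4 + 1.546) = 11.7 × 0.05739 = 0.6714 V.
(Unloaded it would be 1.30 V; the load pulls it down.)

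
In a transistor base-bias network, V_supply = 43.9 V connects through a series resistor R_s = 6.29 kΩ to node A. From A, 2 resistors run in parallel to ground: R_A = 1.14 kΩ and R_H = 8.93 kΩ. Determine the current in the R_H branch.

I ≈ 0.681 mA

Parallel bank: R_p = 1/(1/1.14 + 1/8.93) = 1.011 kΩ.
V_A by voltage divider: V_A = 43.9 × 1.011/(6.29 + 1.011) = 6.079 V.
I(R_H) = V_A / R_H = 6.079/8.93 = 0.6807 mA.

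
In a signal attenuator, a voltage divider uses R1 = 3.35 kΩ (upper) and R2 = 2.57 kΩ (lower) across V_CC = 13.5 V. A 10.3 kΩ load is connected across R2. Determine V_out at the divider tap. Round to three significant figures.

R2 ‖ R_L = (2.57 × 10.3)/(2.57 + 10.3) = 2.057 kΩ.
Then V_out = V_CC · R2'/(R1 + R2') = 13.5 × 2.057/5.407 = 5.136 V.

V_out ≈ 5.14 V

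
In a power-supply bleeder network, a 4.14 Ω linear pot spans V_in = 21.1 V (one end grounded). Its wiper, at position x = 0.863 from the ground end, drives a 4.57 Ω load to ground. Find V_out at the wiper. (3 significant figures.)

Split the track: R_lower = x·R_p = 3.573 Ω, R_upper = (1−x)·R_p = 0.5672 Ω.
(x·R_p) ‖ R_L = 2.005 Ω.
Then V_out = V_in · 2.005/(0.5672 + 2.005) = 16.45 V.

V_out ≈ 16.4 V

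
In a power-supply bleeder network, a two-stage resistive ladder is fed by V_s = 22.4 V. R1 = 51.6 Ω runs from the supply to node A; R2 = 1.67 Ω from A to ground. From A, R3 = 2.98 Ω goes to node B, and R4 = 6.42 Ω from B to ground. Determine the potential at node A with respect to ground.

V_A ≈ 0.599 V

Looking into the second stage from A: R3 + R4 = 9.400 Ω appears in parallel with R2.
Effective lower resistance at A: R2 ‖ 9.400 = 1.418 Ω.
V_A = 22.4 × 1.418/(51.6 + 1.418) = 0.5991 V.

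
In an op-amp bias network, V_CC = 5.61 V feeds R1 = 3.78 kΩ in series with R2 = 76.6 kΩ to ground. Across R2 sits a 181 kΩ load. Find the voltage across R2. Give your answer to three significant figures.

V_out ≈ 5.24 V

The load sits in parallel with R2, giving an effective lower resistance R2' = R2·R_L/(R2+R_L) = 53.82 kΩ.
Voltage divider with the loaded lower leg: V_out = 5.61 × 53.82/(3.78 + 53.82) = 5.61 × 0.9344 = 5.242 V.
(Unloaded it would be 5.35 V; the load pulls it down.)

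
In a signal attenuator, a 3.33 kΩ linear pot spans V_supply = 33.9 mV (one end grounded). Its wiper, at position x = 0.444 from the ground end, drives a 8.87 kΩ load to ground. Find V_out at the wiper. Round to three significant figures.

V_out ≈ 13.8 mV

The pot divides into 1.851 kΩ above the wiper and 1.479 kΩ below.
(x·R_p) ‖ R_L = 1.267 kΩ.
V_out = 33.9 × 1.267/(1.851 + 1.267) = 13.77 mV.
(Unloaded: V_out = x·V_supply = 15.1 mV.)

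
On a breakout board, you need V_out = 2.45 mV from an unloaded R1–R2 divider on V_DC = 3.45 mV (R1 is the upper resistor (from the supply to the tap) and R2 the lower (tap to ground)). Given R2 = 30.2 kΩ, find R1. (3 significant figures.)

Required fraction k = V_out/V_DC = 0.7101.
Rearranging, R1 = R2·(1−k)/k = 30.2 × 0.4082 = 12.33 kΩ.

R1 ≈ 12.3 kΩ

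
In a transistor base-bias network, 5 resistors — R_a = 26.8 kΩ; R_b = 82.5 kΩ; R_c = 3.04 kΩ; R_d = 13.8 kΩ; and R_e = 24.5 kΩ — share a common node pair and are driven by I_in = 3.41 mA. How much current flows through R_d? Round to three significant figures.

Conductances: ΣG = 1/26.8 + 1/82.5 + 1/3.04 + 1/13.8 + 1/24.5 = 0.4917 (1/kΩ).
R_d takes the fraction G_k/ΣG = 0.07246/0.4917 = 0.1474, so I = 3.41 × 0.1474 = 0.5026 mA.

I ≈ 0.503 mA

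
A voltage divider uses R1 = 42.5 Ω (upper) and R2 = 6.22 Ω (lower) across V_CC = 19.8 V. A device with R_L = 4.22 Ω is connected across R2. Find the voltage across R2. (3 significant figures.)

First combine the lower leg with the load: R2 ‖ R_L = 2.514 Ω.
Then V_out = V_CC · R2'/(R1 + R2') = 19.8 × 2.514/45.01 = 1.106 V.

V_out ≈ 1.11 V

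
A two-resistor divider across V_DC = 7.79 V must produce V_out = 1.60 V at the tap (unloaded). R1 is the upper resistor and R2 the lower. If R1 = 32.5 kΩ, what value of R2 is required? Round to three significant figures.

R2 ≈ 8.40 kΩ

V_out/V_DC = R2/(R1+R2) = 0.2054.
So R2 = R1 · V_out/(V_DC − V_out) = 32.5 × 1.60/(7.79 − 1.60) = 32.5 × 0.2585 = 8.401 kΩ.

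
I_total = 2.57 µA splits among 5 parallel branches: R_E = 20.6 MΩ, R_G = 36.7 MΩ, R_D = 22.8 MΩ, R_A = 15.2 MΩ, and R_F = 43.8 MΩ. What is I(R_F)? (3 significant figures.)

I ≈ 0.282 µA

Total conductance ΣG = 1/20.6 + 1/36.7 + 1/22.8 + 1/15.2 + 1/43.8 = 0.2083 (units of 1/MΩ).
Current divider: I(R_F) = I_total · G_k/ΣG = 2.57 × (0.02283/0.2083) = 2.57 × 0.1096 = 0.2817 µA.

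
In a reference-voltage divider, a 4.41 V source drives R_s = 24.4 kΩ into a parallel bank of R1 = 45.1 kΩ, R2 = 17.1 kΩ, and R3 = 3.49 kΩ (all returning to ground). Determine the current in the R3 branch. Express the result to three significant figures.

I ≈ 0.127 mA

Combine the parallel branches: R_p = (1/45.1 + 1/17.1 + 1/3.49)⁻¹ = 2.723 kΩ.
Node voltage V_A = V_in · R_p/(R_s + R_p) = 4.41 × 0.1004 = 0.4428 V.
Branch current I = V_A/R3 = 0.4428/3.49 = 0.1269 mA.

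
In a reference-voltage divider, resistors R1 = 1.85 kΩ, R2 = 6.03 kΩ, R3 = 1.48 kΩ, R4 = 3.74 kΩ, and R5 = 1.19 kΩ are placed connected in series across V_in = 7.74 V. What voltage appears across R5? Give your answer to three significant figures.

V ≈ 0.645 V

ΣR = 1.85 + 6.03 + 1.48 + 3.74 + 1.19 = 14.29 kΩ.
By the voltage-divider rule, V = 7.74 × 1.190/14.29 = 0.6445 V.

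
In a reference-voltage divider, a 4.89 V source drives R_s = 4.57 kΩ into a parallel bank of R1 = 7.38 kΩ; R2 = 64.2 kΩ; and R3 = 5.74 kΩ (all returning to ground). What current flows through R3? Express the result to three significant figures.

Combine the parallel branches: R_p = (1/7.38 + 1/64.2 + 1/5.74)⁻¹ = 3.074 kΩ.
V_A = 4.89 × 3.074/7.644 = 1.967 V.
Branch current I = V_A/R3 = 1.967/5.74 = 0.3426 mA.
(Equivalently: I_total = 0.6397 mA, then current-divider fraction G_k/ΣG = 0.5356.)

I ≈ 0.343 mA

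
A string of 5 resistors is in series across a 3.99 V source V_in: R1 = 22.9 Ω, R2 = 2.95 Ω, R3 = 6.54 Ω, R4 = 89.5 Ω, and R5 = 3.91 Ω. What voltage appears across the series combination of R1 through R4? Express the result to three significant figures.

V ≈ 3.87 V

ΣR = 22.9 + 2.95 + 6.54 + 89.5 + 3.91 = 125.8 Ω.
R_{R1..R4} = 22.9 + 2.95 + 6.54 + 89.5 = 121.9 Ω.
Voltage divider: V = V_in · (121.9 / 125.8) = 3.99 × 0.9689 = 3.866 V.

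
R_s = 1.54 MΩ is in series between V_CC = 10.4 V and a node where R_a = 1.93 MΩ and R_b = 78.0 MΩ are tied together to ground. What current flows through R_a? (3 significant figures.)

Combine the parallel branches: R_p = (1/1.93 + 1/78.0)⁻¹ = 1.883 MΩ.
Node voltage V_A = V_CC · R_p/(R_s + R_p) = 10.4 × 0.5502 = 5.722 V.
Branch current I = V_A/R_a = 5.722/1.93 = 2.965 µA.
(Check via current divider: I_total = 3.038 µA; share G_k/ΣG = 0.9759 → same result.)

I ≈ 2.96 µA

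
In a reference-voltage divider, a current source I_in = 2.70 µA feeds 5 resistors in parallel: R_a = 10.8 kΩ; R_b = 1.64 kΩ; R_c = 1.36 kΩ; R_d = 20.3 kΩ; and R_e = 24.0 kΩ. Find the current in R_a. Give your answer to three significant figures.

I ≈ 0.164 µA

Conductances: ΣG = 1/10.8 + 1/1.64 + 1/1.36 + 1/20.3 + 1/24.0 = 1.529 (1/kΩ).
R_a takes the fraction G_k/ΣG = 0.09259/1.529 = 0.06057, so I = 2.70 × 0.06057 = 0.1636 µA.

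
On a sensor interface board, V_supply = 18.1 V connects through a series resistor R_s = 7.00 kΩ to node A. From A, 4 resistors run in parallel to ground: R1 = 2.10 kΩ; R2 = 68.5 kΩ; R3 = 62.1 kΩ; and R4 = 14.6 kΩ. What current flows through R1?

I ≈ 1.71 mA

Combine the parallel branches: R_p = (1/2.10 + 1/68.5 + 1/62.1 + 1/14.6)⁻¹ = 1.738 kΩ.
V_A = 18.1 × 1.738/8.738 = 3.600 V.
Branch current I = V_A/R1 = 3.600/2.10 = 1.714 mA.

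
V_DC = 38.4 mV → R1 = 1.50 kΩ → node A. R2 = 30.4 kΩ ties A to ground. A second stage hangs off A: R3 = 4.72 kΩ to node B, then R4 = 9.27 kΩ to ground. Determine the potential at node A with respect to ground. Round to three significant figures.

Looking into the second stage from A: R3 + R4 = 13.99 kΩ appears in parallel with R2.
R2 ‖ (R3+R4) = 9.581 kΩ.
V_A = 38.4 × 9.581/(1.50 + 9.581) = 33.20 mV.

V_A ≈ 33.2 mV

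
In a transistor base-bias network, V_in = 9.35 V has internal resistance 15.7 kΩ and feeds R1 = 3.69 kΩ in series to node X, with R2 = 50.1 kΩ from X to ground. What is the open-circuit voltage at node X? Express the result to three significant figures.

V_th ≈ 6.74 V

R1' = 15.7 + 3.69 = 19.39 kΩ (source resistance + R1).
V_th is the unloaded tap voltage: V_in · R2/(R1'+R2) = 9.35 × 0.7210 = 6.741 V.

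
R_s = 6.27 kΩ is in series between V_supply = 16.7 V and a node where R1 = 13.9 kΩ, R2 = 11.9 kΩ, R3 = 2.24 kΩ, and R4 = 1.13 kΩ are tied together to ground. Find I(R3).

I ≈ 0.722 mA

Equivalent of the parallel group: R_p = 0.6723 kΩ.
V_A = 16.7 × 0.6723/6.942 = 1.617 V.
Branch current I = V_A/R3 = 1.617/2.24 = 0.7220 mA.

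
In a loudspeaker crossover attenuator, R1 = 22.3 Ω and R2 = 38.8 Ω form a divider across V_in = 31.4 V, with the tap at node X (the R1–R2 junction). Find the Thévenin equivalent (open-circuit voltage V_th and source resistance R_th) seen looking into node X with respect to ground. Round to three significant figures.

V_th ≈ 19.9 V, R_th ≈ 14.2 Ω

V_th is the unloaded tap voltage: V_in · R2/(R1+R2) = 31.4 × 0.6350 = 19.94 V.
With V_in suppressed (replaced by a short), R_th = R1 ‖ R2 = (22.30 × 38.8)/(22.30 + 38.8) = 14.16 Ω.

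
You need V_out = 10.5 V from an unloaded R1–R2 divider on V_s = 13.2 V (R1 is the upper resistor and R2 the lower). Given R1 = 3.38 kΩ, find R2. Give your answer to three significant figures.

R2 ≈ 13.1 kΩ

The divider ratio is R2/(R1+R2) = 10.5/13.2 = 0.7955.
Rearranging, R2 = R1·k/(1−k) = 3.38 × 3.889 = 13.14 kΩ.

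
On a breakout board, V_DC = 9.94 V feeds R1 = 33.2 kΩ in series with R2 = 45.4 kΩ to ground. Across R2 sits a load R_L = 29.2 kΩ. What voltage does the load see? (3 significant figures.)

V_out ≈ 3.47 V

The load sits in parallel with R2, giving an effective lower resistance R2' = R2·R_L/(R2+R_L) = 17.77 kΩ.
Voltage divider with the loaded lower leg: V_out = 9.94 × 17.77/(33.2 + 17.77) = 9.94 × 0.3486 = 3.466 V.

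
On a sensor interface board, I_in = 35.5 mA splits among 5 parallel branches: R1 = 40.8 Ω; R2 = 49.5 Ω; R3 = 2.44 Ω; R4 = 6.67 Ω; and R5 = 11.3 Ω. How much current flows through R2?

I ≈ 1.03 mA

Total conductance ΣG = 1/40.8 + 1/49.5 + 1/2.44 + 1/6.67 + 1/11.3 = 0.6930 (units of 1/Ω).
R2 takes the fraction G_k/ΣG = 0.02020/0.6930 = 0.02915, so I = 35.5 × 0.02915 = 1.035 mA.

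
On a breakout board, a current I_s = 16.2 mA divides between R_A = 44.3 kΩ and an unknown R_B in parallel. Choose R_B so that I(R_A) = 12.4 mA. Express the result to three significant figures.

R_B ≈ 145 kΩ

Two-branch current divider: I_A = I_s · R_B/(R_A + R_B).
12.4/16.2 = R_B/(R_A + R_B) → R_B = R_A · (0.7654)/(1 − 0.7654) = 44.3 × 3.263 = 144.6 kΩ.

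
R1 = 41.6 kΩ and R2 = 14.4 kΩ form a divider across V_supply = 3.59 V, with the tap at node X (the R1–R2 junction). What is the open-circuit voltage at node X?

V_th ≈ 0.923 V

V_th is the unloaded tap voltage: V_supply · R2/(R1+R2) = 3.59 × 0.2571 = 0.9231 V.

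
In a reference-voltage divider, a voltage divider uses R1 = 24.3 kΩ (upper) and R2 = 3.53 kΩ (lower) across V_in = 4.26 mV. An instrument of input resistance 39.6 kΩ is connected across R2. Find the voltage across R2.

V_out ≈ 0.501 mV

R2 ‖ R_L = (3.53 × 39.6)/(3.53 + 39.6) = 3.241 kΩ.
Voltage divider with the loaded lower leg: V_out = 4.26 × 3.241/(24.3 + 3.241) = 4.26 × 0.1177 = 0.5013 mV.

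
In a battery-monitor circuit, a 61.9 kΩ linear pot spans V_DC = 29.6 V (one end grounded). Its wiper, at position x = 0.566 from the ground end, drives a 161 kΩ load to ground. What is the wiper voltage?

The pot divides into 26.86 kΩ above the wiper and 35.04 kΩ below.
Lower segment in parallel with the load: 35.04 ‖ 161 = 28.77 kΩ.
V_out = 29.6 × 28.77/(26.86 + 28.77) = 15.31 V.

V_out ≈ 15.3 V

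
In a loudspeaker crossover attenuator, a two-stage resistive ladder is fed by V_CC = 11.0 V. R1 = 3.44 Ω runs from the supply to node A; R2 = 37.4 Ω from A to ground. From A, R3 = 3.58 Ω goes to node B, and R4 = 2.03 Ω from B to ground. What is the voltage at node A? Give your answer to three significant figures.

V_A ≈ 6.45 V

Looking into the second stage from A: R3 + R4 = 5.610 Ω appears in parallel with R2.
R2 ‖ (R3+R4) = 4.878 Ω.
First divider: V_A = V_CC · 4.878/(3.44 + 4.878) = 6.451 V.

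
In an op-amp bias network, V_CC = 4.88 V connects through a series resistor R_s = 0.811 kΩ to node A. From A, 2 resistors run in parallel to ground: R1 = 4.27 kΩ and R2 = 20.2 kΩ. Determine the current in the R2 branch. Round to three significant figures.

I ≈ 0.196 mA

Combine the parallel branches: R_p = (1/4.27 + 1/20.2)⁻¹ = 3.525 kΩ.
V_A by voltage divider: V_A = 4.88 × 3.525/(0.811 + 3.525) = 3.967 V.
I(R2) = V_A / R2 = 3.967/20.2 = 0.1964 mA.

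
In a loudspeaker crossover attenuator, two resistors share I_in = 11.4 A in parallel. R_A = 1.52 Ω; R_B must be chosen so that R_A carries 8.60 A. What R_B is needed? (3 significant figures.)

The fraction through R_A equals R_B/(R_A+R_B).
8.60/11.4 = R_B/(R_A + R_B) → R_B = R_A · (0.7544)/(1 − 0.7544) = 1.52 × 3.071 = 4.669 Ω.

R_B ≈ 4.67 Ω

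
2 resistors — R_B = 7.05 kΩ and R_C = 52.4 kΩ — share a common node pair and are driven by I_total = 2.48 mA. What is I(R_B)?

For two parallel branches, I_k = I_total · (other R)/(sum of R).
So I = 2.48 × 52.4/59.45 = 2.186 mA.

I ≈ 2.19 mA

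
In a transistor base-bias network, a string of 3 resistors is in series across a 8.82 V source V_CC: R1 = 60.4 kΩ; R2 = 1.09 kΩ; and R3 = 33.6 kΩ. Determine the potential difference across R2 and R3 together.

Total series resistance ΣR = 60.4 + 1.09 + 33.6 = 95.09 kΩ.
R_{R2..R3} = 1.09 + 33.6 = 34.69 kΩ.
V = V_CC · R/ΣR = 8.82 × 0.3648 = 3.218 V.

V ≈ 3.22 V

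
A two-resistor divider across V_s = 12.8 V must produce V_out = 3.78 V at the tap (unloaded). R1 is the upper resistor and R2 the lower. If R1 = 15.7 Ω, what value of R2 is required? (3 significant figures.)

Required fraction k = V_out/V_s = 0.2953.
R2 = R1 · 0.2953/(1 − 0.2953) = 6.579 Ω.

R2 ≈ 6.58 Ω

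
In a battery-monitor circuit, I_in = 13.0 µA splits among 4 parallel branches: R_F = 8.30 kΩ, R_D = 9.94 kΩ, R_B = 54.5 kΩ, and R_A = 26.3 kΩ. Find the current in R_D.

Conductances: ΣG = 1/8.30 + 1/9.94 + 1/54.5 + 1/26.3 = 0.2775 (1/kΩ).
R_D takes the fraction G_k/ΣG = 0.1006/0.2775 = 0.3626, so I = 13.0 × 0.3626 = 4.714 µA.

I ≈ 4.71 µA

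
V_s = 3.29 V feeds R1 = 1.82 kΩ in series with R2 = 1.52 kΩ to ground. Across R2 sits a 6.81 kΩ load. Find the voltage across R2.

V_out ≈ 1.33 V

R2 ‖ R_L = (1.52 × 6.81)/(1.52 + 6.81) = 1.243 kΩ.
Now apply the divider: V_out = 3.29 × 0.4057 = 1.335 V.
(Unloaded it would be 1.50 V; the load pulls it down.)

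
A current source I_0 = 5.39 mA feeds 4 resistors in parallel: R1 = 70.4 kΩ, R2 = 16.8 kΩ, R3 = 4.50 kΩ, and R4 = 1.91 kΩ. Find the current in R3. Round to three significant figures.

Total conductance ΣG = 1/70.4 + 1/16.8 + 1/4.50 + 1/1.91 = 0.8195 (units of 1/kΩ).
R3 takes the fraction G_k/ΣG = 0.2222/0.8195 = 0.2712, so I = 5.39 × 0.2712 = 1.462 mA.

I ≈ 1.46 mA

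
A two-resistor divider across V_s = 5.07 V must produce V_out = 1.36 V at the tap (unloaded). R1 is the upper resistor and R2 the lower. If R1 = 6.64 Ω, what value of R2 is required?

The divider ratio is R2/(R1+R2) = 1.36/5.07 = 0.2682.
Rearranging, R2 = R1·k/(1−k) = 6.64 × 0.3666 = 2.434 Ω.

R2 ≈ 2.43 Ω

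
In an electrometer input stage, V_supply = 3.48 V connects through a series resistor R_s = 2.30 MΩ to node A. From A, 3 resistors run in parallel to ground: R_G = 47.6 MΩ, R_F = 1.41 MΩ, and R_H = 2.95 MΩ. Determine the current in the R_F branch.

Combine the parallel branches: R_p = (1/47.6 + 1/1.41 + 1/2.95)⁻¹ = 0.9353 MΩ.
V_A by voltage divider: V_A = 3.48 × 0.9353/(2.30 + 0.9353) = 1.006 V.
Branch current I = V_A/R_F = 1.006/1.41 = 0.7135 µA.
(Equivalently: I_total = 1.076 µA, then current-divider fraction G_k/ΣG = 0.6633.)

I ≈ 0.713 µA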